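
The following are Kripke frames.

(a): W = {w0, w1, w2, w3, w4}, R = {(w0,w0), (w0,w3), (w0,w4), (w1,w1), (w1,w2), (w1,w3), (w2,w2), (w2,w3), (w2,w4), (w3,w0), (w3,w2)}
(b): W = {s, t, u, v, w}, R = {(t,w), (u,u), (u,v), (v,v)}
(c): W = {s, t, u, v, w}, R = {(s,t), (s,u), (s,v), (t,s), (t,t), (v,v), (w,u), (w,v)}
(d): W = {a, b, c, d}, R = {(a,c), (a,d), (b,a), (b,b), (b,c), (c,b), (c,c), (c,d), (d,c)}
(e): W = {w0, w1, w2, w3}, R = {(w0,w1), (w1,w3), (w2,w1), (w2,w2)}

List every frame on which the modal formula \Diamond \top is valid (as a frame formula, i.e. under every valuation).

This is the axiom for seriality; its first-order frame correspondent is \forall x \exists y Rxy.
(a): fails — world w4 has no successor.
(b): fails — world s has no successor.
(c): fails — world u has no successor.
(d): condition met.
(e): fails — world w3 has no successor.
Valid on: (d).

(d)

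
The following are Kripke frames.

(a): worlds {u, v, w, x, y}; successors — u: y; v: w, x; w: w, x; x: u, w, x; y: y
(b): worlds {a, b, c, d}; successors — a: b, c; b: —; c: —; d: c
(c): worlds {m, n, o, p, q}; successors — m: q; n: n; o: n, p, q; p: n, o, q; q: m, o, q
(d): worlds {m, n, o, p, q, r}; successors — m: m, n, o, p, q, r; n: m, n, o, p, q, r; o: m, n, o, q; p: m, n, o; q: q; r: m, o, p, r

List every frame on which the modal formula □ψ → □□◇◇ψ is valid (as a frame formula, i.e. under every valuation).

(b)

This is the axiom for a generalized confluence (Geach) condition; its first-order frame correspondent is ∀x ∀z (xR²z → ∃w (xRw ∧ zR²w)).
(a): fails — vR²u but no t with vRt and uR²t.
(b): satisfies the condition.
(c): fails — qR²n but no w with qRw and nR²w.
(d): fails — pR²q but no w with pRw and qR²w.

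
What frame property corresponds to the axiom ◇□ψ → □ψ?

the Euclidean property

Replacing ψ by ¬ψ and contraposing gives the equivalent schema ◇ψ → □◇ψ.
Suppose ◇ψ→□◇ψ is valid. Take Rxy, Rxz and set V(ψ)={y}. Then ◇ψ at x, so □◇ψ at x, so ◇ψ at z, so some w with Rzw has ψ; w=y, i.e. Rzy. By symmetry of the argument, Ryz.
The converse is a direct semantic check.
Frame condition: ∀x ∀y ∀z (Rxy ∧ Rxz → Ryz).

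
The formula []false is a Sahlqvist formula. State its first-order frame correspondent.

□⊥ is valid iff no world has any successor (otherwise □⊥ fails at any world with one).
Conversely, on a frame with emptiness of R the schema holds at every world under every valuation.
So the correspondent is emptiness of R.

emptiness of R: forall x forall y ~Rxy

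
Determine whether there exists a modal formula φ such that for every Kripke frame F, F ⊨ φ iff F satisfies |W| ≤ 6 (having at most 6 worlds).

Not modally definable

Any modally definable frame class is closed under disjoint unions.
Any modal formula valid on each of 7 disjoint one-world frames is valid on their disjoint union (validity is preserved under disjoint unions). Each one-world frame has |W|=1≤6, but the union has |W|=7.
So the class is not modally definable.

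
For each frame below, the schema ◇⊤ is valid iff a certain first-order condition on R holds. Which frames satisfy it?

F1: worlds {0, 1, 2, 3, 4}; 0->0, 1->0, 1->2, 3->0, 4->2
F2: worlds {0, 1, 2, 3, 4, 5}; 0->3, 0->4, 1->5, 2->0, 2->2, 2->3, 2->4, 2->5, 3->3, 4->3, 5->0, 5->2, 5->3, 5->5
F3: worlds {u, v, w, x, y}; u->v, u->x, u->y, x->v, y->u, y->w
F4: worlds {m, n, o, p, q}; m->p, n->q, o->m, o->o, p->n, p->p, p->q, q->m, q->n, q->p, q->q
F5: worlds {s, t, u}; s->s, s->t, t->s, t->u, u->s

This is the axiom for seriality; its first-order frame correspondent is ∀x ∃y Rxy.
F1: fails — world 2 has no successor.
F2: ✓.
F3: fails — world v has no successor.
F4: ✓.
F5: ✓.
Valid on: F2, F4, F5.

F2, F4, F5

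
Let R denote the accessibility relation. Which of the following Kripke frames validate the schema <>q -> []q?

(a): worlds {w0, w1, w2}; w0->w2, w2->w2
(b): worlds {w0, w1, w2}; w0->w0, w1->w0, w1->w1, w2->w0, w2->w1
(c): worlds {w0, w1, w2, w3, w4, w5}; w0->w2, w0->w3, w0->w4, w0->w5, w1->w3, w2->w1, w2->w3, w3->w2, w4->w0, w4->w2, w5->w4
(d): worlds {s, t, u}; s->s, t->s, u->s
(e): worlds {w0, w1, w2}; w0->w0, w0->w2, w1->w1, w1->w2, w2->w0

This is the axiom for partial functionality; its first-order frame correspondent is forall x forall y forall z (Rxy & Rxz -> y = z).
(a): ✓.
(b): fails — w1 sees both w0 and w1.
(c): fails — w0 sees both w2 and w3.
(d): ✓.
(e): fails — w0 sees both w0 and w2.

(a), (d)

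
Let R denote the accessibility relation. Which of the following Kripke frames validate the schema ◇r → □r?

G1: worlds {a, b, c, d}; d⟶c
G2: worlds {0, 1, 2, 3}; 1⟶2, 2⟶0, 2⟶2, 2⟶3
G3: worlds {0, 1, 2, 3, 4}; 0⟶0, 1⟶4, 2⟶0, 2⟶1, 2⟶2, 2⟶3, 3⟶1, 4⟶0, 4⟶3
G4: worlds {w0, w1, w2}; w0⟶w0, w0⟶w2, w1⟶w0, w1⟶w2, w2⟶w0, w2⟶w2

G1

The schema corresponds to partial functionality: ∀x ∀y ∀z (Rxy ∧ Rxz → y = z).
G1: ✓.
G2: fails — 2 sees both 0 and 2.
G3: fails — 2 sees both 0 and 1.
G4: fails — w0 sees both w0 and w2.
Valid on: G1.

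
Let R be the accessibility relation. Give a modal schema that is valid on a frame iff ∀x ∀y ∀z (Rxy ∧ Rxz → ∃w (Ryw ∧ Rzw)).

The condition is convergence. The .2 schema ◇□s → □◇s defines it.
Suppose ◇□s→□◇s is valid. Take Rxy, Rxz and set V(s)={w : Ryw}. Then □s at y so ◇□s at x, so □◇s at x, so ◇s at z, giving w with Rzw and Ryw.

◇□s → □◇s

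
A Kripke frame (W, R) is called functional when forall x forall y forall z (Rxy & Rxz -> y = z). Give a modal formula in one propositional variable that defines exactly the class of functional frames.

A defining formula is ◇q → □q (the CD axiom).
Suppose ◇q→□q is valid. Take Rxy, Rxz and set V(q)={y}. Then ◇q at x, so □q at x, so q at z, i.e. z=y.

◇q → □q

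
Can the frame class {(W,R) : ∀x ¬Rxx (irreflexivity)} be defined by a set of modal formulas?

Not definable by any modal formula

If a class were modally definable it would be closed under surjective bounded morphisms (Goldblatt–Thomason).
The 3-cycle (worlds w0,w1,w2 with w0→w1→w2→w0) is irreflexive, and the map sending every world to a single reflexive point • is a surjective bounded morphism (forth: every edge maps to (•,•); back: every world has a successor). So any modal formula valid on the 3-cycle is also valid on the reflexive point, which is not irreflexive.
So no modal formula (or set of formulas) defines exactly the irreflexive frames.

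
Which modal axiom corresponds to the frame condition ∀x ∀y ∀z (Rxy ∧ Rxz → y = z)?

◇s → □s

A defining formula is ◇s → □s (the CD axiom).
Suppose ◇s→□s is valid. Take Rxy, Rxz and set V(s)={y}. Then ◇s at x, so □s at x, so s at z, i.e. z=y.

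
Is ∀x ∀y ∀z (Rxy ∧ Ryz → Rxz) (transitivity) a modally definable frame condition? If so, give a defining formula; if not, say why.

Yes, by □p → □□p

Yes: it is transitivity, defined by the 4 schema □p → □□p.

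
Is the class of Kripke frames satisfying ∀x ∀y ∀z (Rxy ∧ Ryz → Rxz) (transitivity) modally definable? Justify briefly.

Yes — defined by □p → □□p

This is a Sahlqvist condition; the 4 axiom □p → □□p defines it.
Suppose □p→□□p is valid. Take Rxy, Ryz and set V(p)={w : Rxw}. Then □p at x, so □□p at x, so □p at y, so p at z, i.e. Rxz.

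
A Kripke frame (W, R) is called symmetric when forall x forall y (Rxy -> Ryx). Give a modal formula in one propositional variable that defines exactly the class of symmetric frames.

A defining formula is q → □◇q (the B axiom).

q → □◇q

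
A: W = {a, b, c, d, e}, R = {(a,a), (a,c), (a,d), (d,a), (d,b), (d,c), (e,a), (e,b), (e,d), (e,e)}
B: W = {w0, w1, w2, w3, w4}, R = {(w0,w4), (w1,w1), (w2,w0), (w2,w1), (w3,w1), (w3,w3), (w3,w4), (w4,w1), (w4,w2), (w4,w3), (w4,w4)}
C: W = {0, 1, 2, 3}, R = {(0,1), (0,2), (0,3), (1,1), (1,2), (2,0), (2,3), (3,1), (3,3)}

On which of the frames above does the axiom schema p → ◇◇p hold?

Frame correspondent (Sahlqvist): ∀x ∃w (x = w ∧ xR²w) — i.e. a generalized confluence (Geach) condition.
A: fails — at b but no w with b=w and bR²w.
B: fails — at w0 but no w with w0=w and w0R²w.
C: holds.

C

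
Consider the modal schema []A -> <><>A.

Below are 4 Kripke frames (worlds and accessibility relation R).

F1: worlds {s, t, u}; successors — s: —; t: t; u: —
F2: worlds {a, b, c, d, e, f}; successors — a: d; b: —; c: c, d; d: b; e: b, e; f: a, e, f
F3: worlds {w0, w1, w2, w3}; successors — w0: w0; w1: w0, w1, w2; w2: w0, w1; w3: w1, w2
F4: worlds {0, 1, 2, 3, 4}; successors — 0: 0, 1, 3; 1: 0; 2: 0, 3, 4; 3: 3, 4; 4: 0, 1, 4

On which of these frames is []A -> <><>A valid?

This is the axiom for a generalized confluence (Geach) condition; its first-order frame correspondent is forall x exists w (xRw & x R^2 w).
F1: fails — at s but no w with sRw and sR²w.
F2: fails — at a but no w with aRw and aR²w.
F3: satisfies the condition.
F4: satisfies the condition.
Valid on: F3, F4.

F3, F4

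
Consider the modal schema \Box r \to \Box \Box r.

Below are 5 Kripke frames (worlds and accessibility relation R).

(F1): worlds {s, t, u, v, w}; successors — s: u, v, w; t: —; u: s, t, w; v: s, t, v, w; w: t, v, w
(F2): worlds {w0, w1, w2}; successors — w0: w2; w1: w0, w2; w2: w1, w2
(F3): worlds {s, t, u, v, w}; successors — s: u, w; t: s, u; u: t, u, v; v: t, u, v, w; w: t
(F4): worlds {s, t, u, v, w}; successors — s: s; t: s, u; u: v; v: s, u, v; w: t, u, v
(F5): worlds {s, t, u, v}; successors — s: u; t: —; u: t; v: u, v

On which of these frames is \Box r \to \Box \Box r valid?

Frame correspondent (Sahlqvist): \forall x \forall y \forall z (Rxy \wedge Ryz \to Rxz) — i.e. transitivity.
(F1): fails — Ruw and Rwv but not Ruv.
(F2): fails — Rw1w2 and Rw2w1 but not Rw1w1.
(F3): fails — Ruv and Rvw but not Ruw.
(F4): fails — Ruv and Rvu but not Ruu.
(F5): fails — Rsu and Rut but not Rst.

none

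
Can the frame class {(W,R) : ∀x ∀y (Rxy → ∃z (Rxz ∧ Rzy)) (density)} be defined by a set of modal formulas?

Yes, by □□r → □r

Yes: it is density, defined by the C4 schema □□r → □r.
Suppose □□r→□r is valid. Take Rxy and set V(r)={w : xR²w}. Then □□r at x, so □r at x, so r at y, i.e. ∃z(Rxz∧Rzy).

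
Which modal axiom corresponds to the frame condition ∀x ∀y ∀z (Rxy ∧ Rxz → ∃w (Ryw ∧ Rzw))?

The condition is convergence. The .2 schema ◇□ψ → □◇ψ defines it.
Suppose ◇□ψ→□◇ψ is valid. Take Rxy, Rxz and set V(ψ)={w : Ryw}. Then □ψ at y so ◇□ψ at x, so □◇ψ at x, so ◇ψ at z, giving w with Rzw and Ryw.

◇□ψ → □◇ψ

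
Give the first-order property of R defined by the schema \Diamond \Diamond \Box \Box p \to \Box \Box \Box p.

\forall x \forall y \forall z ((x R^2 y \wedge x R^3 z) \to \exists w (y R^2 w \wedge z = w))

This is a Sahlqvist (Geach-type) schema ◇^2□^2p → □^3◇^0p.
Minimal-valuation argument: fix x; take any y with xR^2y and any z with xR^3z. Set V(p) to the set of worlds R-reachable from y in exactly 2 steps. Then □^2p holds at y, so the antecedent holds at x; validity forces ◇^0p at z, giving a w with zR^0w and yR^2w.
First-order correspondent: \forall x \forall y \forall z ((x R^2 y \wedge x R^3 z) \to \exists w (y R^2 w \wedge z = w)).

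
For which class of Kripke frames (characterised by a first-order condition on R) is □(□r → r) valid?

Suppose □(□r→r) is valid. Take Rxy and set V(r)={w : Ryw}. Then at y, □r holds; since □(□r→r) at x, □r→r at y, so r at y, i.e. Ryy.

Shift-reflexivity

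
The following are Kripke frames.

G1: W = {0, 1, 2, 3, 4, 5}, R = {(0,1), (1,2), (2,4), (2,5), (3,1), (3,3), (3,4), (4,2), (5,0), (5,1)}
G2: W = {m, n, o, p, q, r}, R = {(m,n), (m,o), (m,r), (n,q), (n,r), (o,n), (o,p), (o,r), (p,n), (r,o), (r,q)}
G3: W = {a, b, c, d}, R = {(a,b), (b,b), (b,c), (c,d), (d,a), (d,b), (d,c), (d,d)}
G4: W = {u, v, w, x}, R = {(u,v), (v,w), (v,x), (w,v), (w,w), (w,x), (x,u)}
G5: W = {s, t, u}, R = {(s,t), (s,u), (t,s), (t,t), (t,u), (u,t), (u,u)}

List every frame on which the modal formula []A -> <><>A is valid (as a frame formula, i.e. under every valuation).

The schema corresponds to a generalized confluence (Geach) condition: forall x exists w (xRw & x R^2 w).
G1: fails — at 0 but no w with 0Rw and 0R²w.
G2: fails — at p but no w with pRw and pR²w.
G3: ✓.
G4: fails — at u but no t with uRt and uR²t.
G5: ✓.
Valid on: G3, G5.

G3, G5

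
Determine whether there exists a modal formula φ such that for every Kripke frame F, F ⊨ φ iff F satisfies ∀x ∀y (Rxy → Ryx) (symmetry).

Yes — defined by q → □◇q

This is a Sahlqvist condition; the B axiom q → □◇q defines it.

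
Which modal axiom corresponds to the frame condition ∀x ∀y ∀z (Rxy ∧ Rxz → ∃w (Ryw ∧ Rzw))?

◇□r → □◇r

The condition is convergence. The .2 schema ◇□r → □◇r defines it.
Suppose ◇□r→□◇r is valid. Take Rxy, Rxz and set V(r)={w : Ryw}. Then □r at y so ◇□r at x, so □◇r at x, so ◇r at z, giving w with Rzw and Ryw.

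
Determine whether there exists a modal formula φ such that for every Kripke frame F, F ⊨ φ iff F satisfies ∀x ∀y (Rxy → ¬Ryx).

Modal frame validity is preserved under surjective bounded morphisms.
The 4-cycle (worlds a,b,c,d with a→b→c→d→a) is asymmetric. Mapping every world to a single reflexive point • is a surjective bounded morphism, and the reflexive point is not asymmetric (R•• but asymmetry requires ¬R••).
Hence asymmetry is not modally definable.

No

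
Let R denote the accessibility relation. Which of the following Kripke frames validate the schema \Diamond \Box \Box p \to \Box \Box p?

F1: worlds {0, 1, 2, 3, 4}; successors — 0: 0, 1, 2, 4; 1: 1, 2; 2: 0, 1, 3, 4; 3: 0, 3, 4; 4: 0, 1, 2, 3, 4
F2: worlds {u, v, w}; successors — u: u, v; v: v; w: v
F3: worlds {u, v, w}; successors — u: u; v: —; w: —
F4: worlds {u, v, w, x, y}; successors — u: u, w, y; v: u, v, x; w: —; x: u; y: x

This is the axiom for a generalized confluence (Geach) condition; its first-order frame correspondent is \forall x \forall y \forall z ((xRy \wedge x R^2 z) \to \exists w (y R^2 w \wedge z = w)).
F1: holds.
F2: fails — uRv, uR²u but no t with vR²t and u=t.
F3: holds.
F4: fails — uRw, uR²u but no t with wR²t and u=t.
Valid on: F1, F3.

F1, F3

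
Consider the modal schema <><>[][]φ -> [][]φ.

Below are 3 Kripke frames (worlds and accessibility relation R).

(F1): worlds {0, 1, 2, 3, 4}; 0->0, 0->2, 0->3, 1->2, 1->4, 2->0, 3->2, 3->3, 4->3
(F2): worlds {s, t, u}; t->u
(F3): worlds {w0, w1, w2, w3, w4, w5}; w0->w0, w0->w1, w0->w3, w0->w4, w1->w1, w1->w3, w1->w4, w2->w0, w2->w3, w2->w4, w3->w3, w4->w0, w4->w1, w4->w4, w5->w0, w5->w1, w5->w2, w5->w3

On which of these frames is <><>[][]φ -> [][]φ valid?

(F1), (F2)

This is the axiom for a generalized confluence (Geach) condition; its first-order frame correspondent is forall x forall y forall z ((x R^2 y & x R^2 z) -> exists w (y R^2 w & z = w)).
(F1): satisfies the condition.
(F2): satisfies the condition.
(F3): fails — w0R²w3, w0R²w0 but no w with w3R²w and w0=w.
Valid on: (F1), (F2).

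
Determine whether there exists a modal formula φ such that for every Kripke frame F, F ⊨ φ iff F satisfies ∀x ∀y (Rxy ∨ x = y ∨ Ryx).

Modal frame validity is preserved under disjoint unions.
Take 3 disjoint single-world reflexive frames: each is trivially connected, but their disjoint union has 3 worlds with no edge between distinct components, so it is not connected.
So the class is not modally definable.

Not definable by any modal formula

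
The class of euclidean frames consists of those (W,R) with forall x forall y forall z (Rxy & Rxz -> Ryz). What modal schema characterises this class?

◇p → □◇p

The condition is the Euclidean property. The 5 schema ◇p → □◇p defines it.
Suppose ◇p→□◇p is valid. Take Rxy, Rxz and set V(p)={y}. Then ◇p at x, so □◇p at x, so ◇p at z, so some w with Rzw has p; w=y, i.e. Rzy. By symmetry of the argument, Ryz.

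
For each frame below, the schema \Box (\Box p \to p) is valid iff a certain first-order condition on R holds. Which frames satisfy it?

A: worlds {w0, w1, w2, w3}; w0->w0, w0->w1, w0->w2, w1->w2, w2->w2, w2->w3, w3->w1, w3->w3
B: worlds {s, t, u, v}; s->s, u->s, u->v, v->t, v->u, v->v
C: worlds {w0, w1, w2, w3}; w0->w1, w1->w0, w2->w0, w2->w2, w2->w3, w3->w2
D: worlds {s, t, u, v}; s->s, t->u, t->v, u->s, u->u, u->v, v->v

D

Frame correspondent (Sahlqvist): \forall x \forall y (Rxy \to Ryy) — i.e. shift-reflexivity.
A: fails — Rw3w1 but not Rw1w1.
B: fails — Rvt but not Rtt.
C: fails — Rw1w0 but not Rw0w0.
D: holds.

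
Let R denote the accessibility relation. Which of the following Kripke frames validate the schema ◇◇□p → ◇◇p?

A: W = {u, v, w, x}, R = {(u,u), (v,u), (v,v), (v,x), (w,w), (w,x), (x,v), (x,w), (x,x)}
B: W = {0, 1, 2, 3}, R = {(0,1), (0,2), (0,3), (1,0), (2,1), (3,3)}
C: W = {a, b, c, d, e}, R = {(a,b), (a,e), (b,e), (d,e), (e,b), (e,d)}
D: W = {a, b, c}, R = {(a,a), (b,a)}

Frame correspondent (Sahlqvist): ∀x ∀y (xR²y → ∃w (yRw ∧ xR²w)) — i.e. a generalized confluence (Geach) condition.
A: satisfies the condition.
B: fails — 1R²1 but no w with 1Rw and 1R²w.
C: fails — bR²b but no w with bRw and bR²w.
D: satisfies the condition.

A, D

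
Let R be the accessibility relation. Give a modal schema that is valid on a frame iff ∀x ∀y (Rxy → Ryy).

The condition is shift-reflexivity. The T□ schema □(□s → s) defines it.

□(□s → s)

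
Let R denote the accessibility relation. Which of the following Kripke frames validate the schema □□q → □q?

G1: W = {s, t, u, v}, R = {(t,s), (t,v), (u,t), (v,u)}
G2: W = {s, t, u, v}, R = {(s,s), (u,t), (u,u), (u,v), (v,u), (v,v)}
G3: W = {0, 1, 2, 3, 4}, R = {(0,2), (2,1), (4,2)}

Frame correspondent (Sahlqvist): ∀x ∀y (Rxy → ∃z (Rxz ∧ Rzy)) — i.e. density.
G1: fails — Rvu but no z with Rvz and Rzu.
G2: condition met.
G3: fails — R42 but no z with R4z and Rz2.

G2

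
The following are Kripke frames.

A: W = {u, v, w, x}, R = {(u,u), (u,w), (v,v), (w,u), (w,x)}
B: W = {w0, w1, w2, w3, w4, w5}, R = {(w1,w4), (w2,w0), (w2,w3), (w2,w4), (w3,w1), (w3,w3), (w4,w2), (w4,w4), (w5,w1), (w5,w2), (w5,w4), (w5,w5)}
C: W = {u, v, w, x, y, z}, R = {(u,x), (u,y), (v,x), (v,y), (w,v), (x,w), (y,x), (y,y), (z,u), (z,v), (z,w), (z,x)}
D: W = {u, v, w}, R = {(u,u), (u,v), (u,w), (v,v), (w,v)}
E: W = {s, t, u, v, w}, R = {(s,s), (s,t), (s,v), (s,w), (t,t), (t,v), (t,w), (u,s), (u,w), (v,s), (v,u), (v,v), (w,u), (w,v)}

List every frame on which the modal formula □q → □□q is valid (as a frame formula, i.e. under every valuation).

This is the axiom for transitivity; its first-order frame correspondent is ∀x ∀y ∀z (Rxy ∧ Ryz → Rxz).
A: fails — Rwu and Ruw but not Rww.
B: fails — Rw2w4 and Rw4w2 but not Rw2w2.
C: fails — Rxw and Rwv but not Rxv.
D: condition met.
E: fails — Rtv and Rvu but not Rtu.
Valid on: D.

D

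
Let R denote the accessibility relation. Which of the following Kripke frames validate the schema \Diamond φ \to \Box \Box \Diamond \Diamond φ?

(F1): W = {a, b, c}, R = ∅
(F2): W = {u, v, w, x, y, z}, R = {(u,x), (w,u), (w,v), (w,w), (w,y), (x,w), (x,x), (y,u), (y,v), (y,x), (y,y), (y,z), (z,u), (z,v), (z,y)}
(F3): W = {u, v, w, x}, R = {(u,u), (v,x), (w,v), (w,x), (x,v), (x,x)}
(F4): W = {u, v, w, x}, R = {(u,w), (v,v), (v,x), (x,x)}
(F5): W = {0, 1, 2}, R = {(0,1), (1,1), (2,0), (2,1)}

This is the axiom for a generalized confluence (Geach) condition; its first-order frame correspondent is \forall x \forall y \forall z ((xRy \wedge x R^2 z) \to \exists w (y = w \wedge z R^2 w)).
(F1): satisfies the condition.
(F2): fails — wRu, wR²u but no t with u=t and uR²t.
(F3): satisfies the condition.
(F4): fails — vRv, vR²x but no t with v=t and xR²t.
(F5): fails — 2R0, 2R²1 but no w with 0=w and 1R²w.
Valid on: (F1), (F3).

(F1), (F3)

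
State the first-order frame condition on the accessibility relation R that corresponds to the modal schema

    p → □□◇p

∀x ∀z (xR²z → ∃w (x = w ∧ zRw))

This is a Sahlqvist (Geach-type) schema ◇^0□^0p → □^2◇^1p.
Minimal-valuation argument: fix x; take any y with xR^0y and any z with xR^2z. Set V(p) to the set of worlds R-reachable from y in exactly 0 steps. Then □^0p holds at y, so the antecedent holds at x; validity forces ◇^1p at z, giving a w with zR^1w and yR^0w.
First-order correspondent: ∀x ∀z (xR²z → ∃w (x = w ∧ zRw)).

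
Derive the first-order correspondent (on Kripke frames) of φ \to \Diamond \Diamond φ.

\forall x \exists w (x = w \wedge x R^2 w)

This is a Sahlqvist (Geach-type) schema ◇^0□^0φ → □^0◇^2φ.
First-order correspondent: \forall x \exists w (x = w \wedge x R^2 w).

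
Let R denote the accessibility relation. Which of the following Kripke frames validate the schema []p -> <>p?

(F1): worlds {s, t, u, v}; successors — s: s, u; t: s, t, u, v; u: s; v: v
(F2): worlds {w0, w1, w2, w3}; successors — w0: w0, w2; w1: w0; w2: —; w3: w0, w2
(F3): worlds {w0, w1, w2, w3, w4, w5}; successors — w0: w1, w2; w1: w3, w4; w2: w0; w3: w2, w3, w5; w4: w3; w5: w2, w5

(F1), (F3)

This is the axiom for seriality; its first-order frame correspondent is forall x exists y Rxy.
(F1): condition met.
(F2): fails — world w2 has no successor.
(F3): condition met.
Valid on: (F1), (F3).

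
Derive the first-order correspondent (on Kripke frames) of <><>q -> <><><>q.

forall x forall y (x R^2 y -> exists w (y = w & x R^3 w))

This is a Sahlqvist (Geach-type) schema ◇^2□^0q → □^0◇^3q.
First-order correspondent: forall x forall y (x R^2 y -> exists w (y = w & x R^3 w)).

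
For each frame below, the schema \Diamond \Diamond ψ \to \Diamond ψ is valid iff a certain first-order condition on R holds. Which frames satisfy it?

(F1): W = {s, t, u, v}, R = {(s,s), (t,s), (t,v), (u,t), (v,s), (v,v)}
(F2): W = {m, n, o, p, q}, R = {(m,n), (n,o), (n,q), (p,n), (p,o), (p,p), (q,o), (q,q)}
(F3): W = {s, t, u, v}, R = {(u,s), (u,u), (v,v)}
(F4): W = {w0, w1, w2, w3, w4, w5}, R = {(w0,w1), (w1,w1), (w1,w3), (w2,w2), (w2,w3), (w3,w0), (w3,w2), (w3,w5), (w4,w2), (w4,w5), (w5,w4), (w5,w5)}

Frame correspondent (Sahlqvist): \forall x \forall y \forall z (Rxy \wedge Ryz \to Rxz) — i.e. transitivity.
(F1): fails — Rut and Rtv but not Ruv.
(F2): fails — Rpn and Rnq but not Rpq.
(F3): condition met.
(F4): fails — Rw3w5 and Rw5w4 but not Rw3w4.

(F3)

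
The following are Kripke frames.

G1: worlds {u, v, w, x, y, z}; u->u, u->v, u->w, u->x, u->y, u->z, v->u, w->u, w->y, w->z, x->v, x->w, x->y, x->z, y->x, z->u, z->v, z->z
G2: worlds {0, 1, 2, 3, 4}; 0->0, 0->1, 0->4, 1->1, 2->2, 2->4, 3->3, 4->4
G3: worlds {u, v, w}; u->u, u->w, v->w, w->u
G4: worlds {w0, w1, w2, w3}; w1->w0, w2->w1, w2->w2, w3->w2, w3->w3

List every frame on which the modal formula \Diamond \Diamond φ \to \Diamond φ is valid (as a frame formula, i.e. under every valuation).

Frame correspondent (Sahlqvist): \forall x \forall y \forall z (Rxy \wedge Ryz \to Rxz) — i.e. transitivity.
G1: fails — Rxw and Rwu but not Rxu.
G2: holds.
G3: fails — Rwu and Ruw but not Rww.
G4: fails — Rw3w2 and Rw2w1 but not Rw3w1.

G2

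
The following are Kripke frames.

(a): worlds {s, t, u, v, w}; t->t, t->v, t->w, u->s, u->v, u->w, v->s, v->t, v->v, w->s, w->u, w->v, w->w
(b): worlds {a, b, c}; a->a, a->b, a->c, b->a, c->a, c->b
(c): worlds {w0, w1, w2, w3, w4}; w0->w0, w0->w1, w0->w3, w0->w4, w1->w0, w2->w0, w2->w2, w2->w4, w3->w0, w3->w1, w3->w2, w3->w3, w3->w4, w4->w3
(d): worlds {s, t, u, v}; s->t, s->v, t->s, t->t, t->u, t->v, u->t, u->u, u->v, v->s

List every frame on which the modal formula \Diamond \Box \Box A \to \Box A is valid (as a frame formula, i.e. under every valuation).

Frame correspondent (Sahlqvist): \forall x \forall y \forall z ((xRy \wedge xRz) \to \exists w (y R^2 w \wedge z = w)) — i.e. a generalized confluence (Geach) condition.
(a): fails — uRs, uRs but no w* with sR²w* and s=w*.
(b): condition met.
(c): fails — w3Rw1, w3Rw2 but no w with w1R²w and w2=w.
(d): fails — tRv, tRs but no w with vR²w and s=w.

(b)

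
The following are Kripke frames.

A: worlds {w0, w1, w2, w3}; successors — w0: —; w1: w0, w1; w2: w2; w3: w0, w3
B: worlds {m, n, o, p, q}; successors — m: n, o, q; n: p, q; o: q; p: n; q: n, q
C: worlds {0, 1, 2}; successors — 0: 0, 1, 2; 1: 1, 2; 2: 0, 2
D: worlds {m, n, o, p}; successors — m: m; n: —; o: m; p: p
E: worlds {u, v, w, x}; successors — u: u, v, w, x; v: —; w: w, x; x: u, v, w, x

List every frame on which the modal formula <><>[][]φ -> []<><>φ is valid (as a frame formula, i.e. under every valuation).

B, C, D

Frame correspondent (Sahlqvist): forall x forall y forall z ((x R^2 y & xRz) -> exists w (y R^2 w & z R^2 w)) — i.e. a generalized confluence (Geach) condition.
A: fails — w1R²w0, w1Rw0 but no w with w0R²w and w0R²w.
B: ✓.
C: ✓.
D: ✓.
E: fails — uR²u, uRv but no t with uR²t and vR²t.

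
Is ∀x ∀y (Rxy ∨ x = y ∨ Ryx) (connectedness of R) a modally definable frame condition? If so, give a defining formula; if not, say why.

No

Modal frame validity is preserved under disjoint unions.
Take 3 disjoint single-world reflexive frames: each is trivially connected, but their disjoint union has 3 worlds with no edge between distinct components, so it is not connected.
So the class is not modally definable.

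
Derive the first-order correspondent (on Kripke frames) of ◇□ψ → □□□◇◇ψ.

This is a Sahlqvist (Geach-type) schema ◇^1□^1ψ → □^3◇^2ψ.
First-order correspondent: ∀x ∀y ∀z ((xRy ∧ xR³z) → ∃w (yRw ∧ zR²w)).

∀x ∀y ∀z ((xRy ∧ xR³z) → ∃w (yRw ∧ zR²w))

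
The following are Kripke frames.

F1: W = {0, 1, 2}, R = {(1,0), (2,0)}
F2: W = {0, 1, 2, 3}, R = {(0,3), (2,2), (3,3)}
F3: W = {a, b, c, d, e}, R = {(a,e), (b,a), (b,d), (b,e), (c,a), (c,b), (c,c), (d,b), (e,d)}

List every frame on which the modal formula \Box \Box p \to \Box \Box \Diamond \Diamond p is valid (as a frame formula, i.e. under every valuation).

F1, F2

Frame correspondent (Sahlqvist): \forall x \forall z (x R^2 z \to \exists w (x R^2 w \wedge z R^2 w)) — i.e. a generalized confluence (Geach) condition.
F1: condition met.
F2: condition met.
F3: fails — dR²e but no w with dR²w and eR²w.
Valid on: F1, F2.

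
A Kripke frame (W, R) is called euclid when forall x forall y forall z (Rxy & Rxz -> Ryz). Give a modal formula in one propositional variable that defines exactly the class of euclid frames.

◇r → □◇r

A defining formula is ◇r → □◇r (the 5 axiom).
Suppose ◇r→□◇r is valid. Take Rxy, Rxz and set V(r)={y}. Then ◇r at x, so □◇r at x, so ◇r at z, so some w with Rzw has r; w=y, i.e. Rzy. By symmetry of the argument, Ryz.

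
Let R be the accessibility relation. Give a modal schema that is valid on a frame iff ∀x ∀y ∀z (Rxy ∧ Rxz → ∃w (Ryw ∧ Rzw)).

◇□ψ → □◇ψ

This is convergence; the standard corresponding axiom is .2: ◇□ψ → □◇ψ.
Suppose ◇□ψ→□◇ψ is valid. Take Rxy, Rxz and set V(ψ)={w : Ryw}. Then □ψ at y so ◇□ψ at x, so □◇ψ at x, so ◇ψ at z, giving w with Rzw and Ryw.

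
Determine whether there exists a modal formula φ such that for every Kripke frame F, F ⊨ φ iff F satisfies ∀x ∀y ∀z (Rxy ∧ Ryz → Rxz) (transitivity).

Yes: it is transitivity, defined by the 4 schema □r → □□r.

Yes, by □r → □□r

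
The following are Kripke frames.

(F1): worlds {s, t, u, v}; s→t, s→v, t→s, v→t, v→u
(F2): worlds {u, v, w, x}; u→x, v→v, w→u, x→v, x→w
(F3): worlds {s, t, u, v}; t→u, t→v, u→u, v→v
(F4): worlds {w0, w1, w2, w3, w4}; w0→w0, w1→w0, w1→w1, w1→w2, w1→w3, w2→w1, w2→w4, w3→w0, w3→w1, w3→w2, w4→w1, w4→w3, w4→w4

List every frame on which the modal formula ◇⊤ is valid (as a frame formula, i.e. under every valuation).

Frame correspondent (Sahlqvist): ∀x ∃y Rxy — i.e. seriality.
(F1): fails — world u has no successor.
(F2): ✓.
(F3): fails — world s has no successor.
(F4): ✓.

(F2), (F4)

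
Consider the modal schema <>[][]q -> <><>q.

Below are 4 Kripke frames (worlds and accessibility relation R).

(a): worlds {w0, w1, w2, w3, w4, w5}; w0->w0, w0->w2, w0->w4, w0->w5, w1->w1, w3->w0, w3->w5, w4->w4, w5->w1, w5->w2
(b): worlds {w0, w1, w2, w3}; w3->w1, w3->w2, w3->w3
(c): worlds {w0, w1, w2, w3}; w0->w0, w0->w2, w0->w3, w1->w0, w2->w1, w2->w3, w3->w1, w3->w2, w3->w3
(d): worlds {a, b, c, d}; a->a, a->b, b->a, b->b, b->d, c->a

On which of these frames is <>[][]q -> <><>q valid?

Frame correspondent (Sahlqvist): forall x forall y (xRy -> exists w (y R^2 w & x R^2 w)) — i.e. a generalized confluence (Geach) condition.
(a): fails — w0Rw2 but no w with w2R²w and w0R²w.
(b): fails — w3Rw1 but no w with w1R²w and w3R²w.
(c): condition met.
(d): fails — bRd but no w with dR²w and bR²w.

(c)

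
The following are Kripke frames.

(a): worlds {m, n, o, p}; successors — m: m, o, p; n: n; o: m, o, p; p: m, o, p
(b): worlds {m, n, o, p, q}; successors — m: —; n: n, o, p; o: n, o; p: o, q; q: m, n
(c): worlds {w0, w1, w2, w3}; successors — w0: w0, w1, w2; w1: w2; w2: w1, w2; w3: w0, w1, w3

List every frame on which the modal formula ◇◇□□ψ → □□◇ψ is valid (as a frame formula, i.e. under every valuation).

(a), (c)

Frame correspondent (Sahlqvist): ∀x ∀y ∀z ((xR²y ∧ xR²z) → ∃w (yR²w ∧ zRw)) — i.e. a generalized confluence (Geach) condition.
(a): ✓.
(b): fails — pR²m, pR²m but no w with mR²w and mRw.
(c): ✓.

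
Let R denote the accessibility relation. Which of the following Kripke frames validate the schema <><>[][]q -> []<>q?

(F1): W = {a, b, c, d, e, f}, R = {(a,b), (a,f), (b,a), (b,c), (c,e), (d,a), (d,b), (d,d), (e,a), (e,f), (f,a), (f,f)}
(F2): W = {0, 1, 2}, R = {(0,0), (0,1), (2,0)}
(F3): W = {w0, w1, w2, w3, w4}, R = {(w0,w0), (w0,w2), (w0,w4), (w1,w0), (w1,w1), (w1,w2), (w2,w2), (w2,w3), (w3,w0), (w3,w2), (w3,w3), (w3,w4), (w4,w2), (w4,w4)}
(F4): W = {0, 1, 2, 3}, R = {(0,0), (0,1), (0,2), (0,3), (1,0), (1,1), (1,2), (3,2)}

(F3)

Frame correspondent (Sahlqvist): forall x forall y forall z ((x R^2 y & xRz) -> exists w (y R^2 w & zRw)) — i.e. a generalized confluence (Geach) condition.
(F1): fails — bR²e, bRc but no w with eR²w and cRw.
(F2): fails — 0R²0, 0R1 but no w with 0R²w and 1Rw.
(F3): condition met.
(F4): fails — 0R²0, 0R2 but no w with 0R²w and 2Rw.
Valid on: (F3).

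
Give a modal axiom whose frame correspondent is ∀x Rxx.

This is reflexivity; the standard corresponding axiom is T: □s → s.
Suppose □s→s is valid. At any x set V(s)={w : Rxw}. Then □s holds at x, so s holds at x, i.e. Rxx.

□s → s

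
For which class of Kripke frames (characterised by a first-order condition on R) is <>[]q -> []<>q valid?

Convergence

Suppose ◇□q→□◇q is valid. Take Rxy, Rxz and set V(q)={w : Ryw}. Then □q at y so ◇□q at x, so □◇q at x, so ◇q at z, giving w with Rzw and Ryw.
Conversely, on a frame with convergence the schema holds at every world under every valuation.
So the correspondent is convergence.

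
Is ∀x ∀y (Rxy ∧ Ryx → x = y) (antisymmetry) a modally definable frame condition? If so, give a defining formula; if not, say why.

Modal frame validity is preserved under surjective bounded morphisms.
The 8-cycle (worlds s,t,u,v,w,x,y,z with s→t→u→v→w→x→y→z→s) is antisymmetric. Sending even-indexed worlds to s and odd-indexed worlds to t is a surjective bounded morphism onto the two-world frame with s↔t, which is not antisymmetric.
So no modal formula (or set of formulas) defines exactly the antisymmetric frames.

Not modally definable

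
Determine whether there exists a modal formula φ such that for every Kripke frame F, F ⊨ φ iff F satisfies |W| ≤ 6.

Modal frame validity is preserved under disjoint unions.
Any modal formula valid on each of 7 disjoint one-world frames is valid on their disjoint union (validity is preserved under disjoint unions). Each one-world frame has |W|=1≤6, but the union has |W|=7.
So the class is not modally definable.

Not modally definable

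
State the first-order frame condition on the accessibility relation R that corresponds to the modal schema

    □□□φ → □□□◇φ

This is a Sahlqvist (Geach-type) schema ◇^0□^3φ → □^3◇^1φ.
Minimal-valuation argument: fix x; take any y with xR^0y and any z with xR^3z. Set V(φ) to the set of worlds R-reachable from y in exactly 3 steps. Then □^3φ holds at y, so the antecedent holds at x; validity forces ◇^1φ at z, giving a w with zR^1w and yR^3w.
First-order correspondent: ∀x ∀z (xR³z → ∃w (xR³w ∧ zRw)).

∀x ∀z (xR³z → ∃w (xR³w ∧ zRw))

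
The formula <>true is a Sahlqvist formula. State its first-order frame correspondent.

This schema is equivalent to the D axiom □φ → ◇φ.
It corresponds to seriality: forall x exists y Rxy.

Seriality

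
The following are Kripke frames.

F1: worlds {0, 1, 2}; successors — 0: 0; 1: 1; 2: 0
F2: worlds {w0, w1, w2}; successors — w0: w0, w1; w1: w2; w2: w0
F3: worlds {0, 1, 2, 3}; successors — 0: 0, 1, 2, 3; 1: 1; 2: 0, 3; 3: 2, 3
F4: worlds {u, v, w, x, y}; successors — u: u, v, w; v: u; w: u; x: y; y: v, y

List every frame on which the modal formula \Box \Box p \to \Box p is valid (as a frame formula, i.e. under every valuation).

F1, F3, F4

Frame correspondent (Sahlqvist): \forall x \forall y (Rxy \to \exists z (Rxz \wedge Rzy)) — i.e. density.
F1: condition met.
F2: fails — Rw1w2 but no z with Rw1z and Rzw2.
F3: condition met.
F4: condition met.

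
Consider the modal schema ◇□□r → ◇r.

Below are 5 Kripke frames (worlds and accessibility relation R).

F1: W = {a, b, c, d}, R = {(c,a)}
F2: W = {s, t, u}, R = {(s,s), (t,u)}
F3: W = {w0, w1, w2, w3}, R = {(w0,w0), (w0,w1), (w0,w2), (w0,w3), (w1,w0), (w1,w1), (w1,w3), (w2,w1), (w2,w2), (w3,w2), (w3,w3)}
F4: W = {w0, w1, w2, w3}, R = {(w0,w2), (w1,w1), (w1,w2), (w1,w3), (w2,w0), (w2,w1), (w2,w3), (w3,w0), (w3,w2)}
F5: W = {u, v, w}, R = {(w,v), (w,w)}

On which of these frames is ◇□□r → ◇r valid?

The schema corresponds to a generalized confluence (Geach) condition: ∀x ∀y (xRy → ∃w (yR²w ∧ xRw)).
F1: fails — cRa but no w with aR²w and cRw.
F2: fails — tRu but no w with uR²w and tRw.
F3: condition met.
F4: condition met.
F5: fails — wRv but no t with vR²t and wRt.

F3, F4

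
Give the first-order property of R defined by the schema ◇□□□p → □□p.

This is a Sahlqvist (Geach-type) schema ◇^1□^3p → □^2◇^0p.
Minimal-valuation argument: fix x; take any y with xR^1y and any z with xR^2z. Set V(p) to the set of worlds R-reachable from y in exactly 3 steps. Then □^3p holds at y, so the antecedent holds at x; validity forces ◇^0p at z, giving a w with zR^0w and yR^3w.
First-order correspondent: ∀x ∀y ∀z ((xRy ∧ xR²z) → ∃w (yR³w ∧ z = w)).

∀x ∀y ∀z ((xRy ∧ xR²z) → ∃w (yR³w ∧ z = w))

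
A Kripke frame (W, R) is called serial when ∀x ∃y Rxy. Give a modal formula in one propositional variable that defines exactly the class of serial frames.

The condition is seriality. The D schema □p → ◇p defines it.

□p → ◇p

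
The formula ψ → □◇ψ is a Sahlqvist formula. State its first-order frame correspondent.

Symmetry

Suppose ψ→□◇ψ is valid. Take Rxy and set V(ψ)={x}. Then ψ at x, so □◇ψ at x, so ◇ψ at y, so some z with Ryz has ψ; z=x, i.e. Ryx.
Conversely, on a frame with symmetry the schema holds at every world under every valuation.
Frame condition: ∀x ∀y (Rxy → Ryx).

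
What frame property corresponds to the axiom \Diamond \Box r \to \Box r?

The Euclidean property

Equivalently (dual form): ◇r → □◇r.
Suppose ◇r→□◇r is valid. Take Rxy, Rxz and set V(r)={y}. Then ◇r at x, so □◇r at x, so ◇r at z, so some w with Rzw has r; w=y, i.e. Rzy. By symmetry of the argument, Ryz.
The converse is a direct semantic check.
Frame condition: \forall x \forall y \forall z (Rxy \wedge Rxz \to Ryz).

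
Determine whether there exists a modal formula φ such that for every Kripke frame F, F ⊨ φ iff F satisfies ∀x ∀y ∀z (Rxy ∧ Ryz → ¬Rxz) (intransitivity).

Modal frame validity is preserved under surjective bounded morphisms.
The 7-cycle (worlds 0,1,2,3,4,5,6 with 0→1→2→3→4→5→6→0) is intransitive. Mapping every world to a single reflexive point • is a surjective bounded morphism; the reflexive point is not intransitive (R••∧R•• but R••).
So no modal formula (or set of formulas) defines exactly the intransitive frames.

Not definable by any modal formula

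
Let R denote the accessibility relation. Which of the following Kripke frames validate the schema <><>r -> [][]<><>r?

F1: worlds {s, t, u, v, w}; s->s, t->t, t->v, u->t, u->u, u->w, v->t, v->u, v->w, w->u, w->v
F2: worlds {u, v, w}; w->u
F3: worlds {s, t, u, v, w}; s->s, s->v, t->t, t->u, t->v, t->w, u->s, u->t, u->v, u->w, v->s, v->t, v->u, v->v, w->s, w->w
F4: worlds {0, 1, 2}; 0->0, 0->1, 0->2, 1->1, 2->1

This is the axiom for a generalized confluence (Geach) condition; its first-order frame correspondent is forall x forall y forall z ((x R^2 y & x R^2 z) -> exists w (y = w & z R^2 w)).
F1: fails — tR²v, tR²w but no w* with v=w* and wR²w*.
F2: condition met.
F3: fails — tR²t, tR²w but no w* with t=w* and wR²w*.
F4: fails — 0R²0, 0R²1 but no w with 0=w and 1R²w.
Valid on: F2.

F2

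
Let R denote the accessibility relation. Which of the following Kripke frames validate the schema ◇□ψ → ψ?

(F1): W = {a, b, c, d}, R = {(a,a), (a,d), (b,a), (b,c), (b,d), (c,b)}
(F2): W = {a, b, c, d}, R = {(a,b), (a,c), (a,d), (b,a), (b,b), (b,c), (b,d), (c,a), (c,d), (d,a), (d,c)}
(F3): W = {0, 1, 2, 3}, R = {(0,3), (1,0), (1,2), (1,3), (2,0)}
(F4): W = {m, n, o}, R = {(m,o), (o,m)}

Frame correspondent (Sahlqvist): ∀x ∀y (Rxy → Ryx) — i.e. symmetry.
(F1): fails — Rba but not Rab.
(F2): fails — Rbc but not Rcb.
(F3): fails — R10 but not R01.
(F4): satisfies the condition.

(F4)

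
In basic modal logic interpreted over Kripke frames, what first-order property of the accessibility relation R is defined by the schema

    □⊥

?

This schema is the Ver axiom.
It corresponds to emptiness of R: ∀x ∀y ¬Rxy.

emptiness of R: ∀x ∀y ¬Rxy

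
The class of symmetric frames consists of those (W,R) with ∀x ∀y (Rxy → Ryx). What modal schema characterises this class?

s → □◇s

A defining formula is s → □◇s (the B axiom).
Suppose s→□◇s is valid. Take Rxy and set V(s)={x}. Then s at x, so □◇s at x, so ◇s at y, so some z with Ryz has s; z=x, i.e. Ryx.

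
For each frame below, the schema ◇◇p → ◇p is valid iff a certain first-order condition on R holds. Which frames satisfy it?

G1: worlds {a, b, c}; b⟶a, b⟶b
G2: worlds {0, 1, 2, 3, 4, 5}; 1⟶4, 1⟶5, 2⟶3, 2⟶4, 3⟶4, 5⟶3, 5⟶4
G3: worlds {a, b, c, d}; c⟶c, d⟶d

G1, G3

This is the axiom for transitivity; its first-order frame correspondent is ∀x ∀y ∀z (Rxy ∧ Ryz → Rxz).
G1: ✓.
G2: fails — R15 and R53 but not R13.
G3: ✓.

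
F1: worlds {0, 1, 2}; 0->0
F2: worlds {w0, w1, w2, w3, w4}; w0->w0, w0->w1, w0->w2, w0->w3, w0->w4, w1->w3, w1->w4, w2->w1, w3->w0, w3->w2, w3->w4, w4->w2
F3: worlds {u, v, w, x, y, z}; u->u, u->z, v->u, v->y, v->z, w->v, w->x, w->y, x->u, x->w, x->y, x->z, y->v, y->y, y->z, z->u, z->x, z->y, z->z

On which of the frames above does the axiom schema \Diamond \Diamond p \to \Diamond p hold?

This is the axiom for transitivity; its first-order frame correspondent is \forall x \forall y \forall z (Rxy \wedge Ryz \to Rxz).
F1: satisfies the condition.
F2: fails — Rw3w2 and Rw2w1 but not Rw3w1.
F3: fails — Rvz and Rzx but not Rvx.

F1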